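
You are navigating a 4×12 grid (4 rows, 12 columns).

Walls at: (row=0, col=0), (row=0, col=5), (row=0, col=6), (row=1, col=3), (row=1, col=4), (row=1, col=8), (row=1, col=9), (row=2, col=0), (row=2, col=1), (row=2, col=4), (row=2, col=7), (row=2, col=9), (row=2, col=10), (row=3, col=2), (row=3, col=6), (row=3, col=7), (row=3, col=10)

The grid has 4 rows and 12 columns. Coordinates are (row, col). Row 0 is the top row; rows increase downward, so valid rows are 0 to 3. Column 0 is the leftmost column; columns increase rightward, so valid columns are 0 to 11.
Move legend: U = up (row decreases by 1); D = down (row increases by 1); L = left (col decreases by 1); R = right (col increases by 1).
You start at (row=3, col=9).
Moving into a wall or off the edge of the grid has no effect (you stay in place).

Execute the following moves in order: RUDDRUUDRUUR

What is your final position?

Start: (row=3, col=9)
  R (right): blocked, stay at (row=3, col=9)
  U (up): blocked, stay at (row=3, col=9)
  D (down): blocked, stay at (row=3, col=9)
  D (down): blocked, stay at (row=3, col=9)
  R (right): blocked, stay at (row=3, col=9)
  U (up): blocked, stay at (row=3, col=9)
  U (up): blocked, stay at (row=3, col=9)
  D (down): blocked, stay at (row=3, col=9)
  R (right): blocked, stay at (row=3, col=9)
  U (up): blocked, stay at (row=3, col=9)
  U (up): blocked, stay at (row=3, col=9)
  R (right): blocked, stay at (row=3, col=9)
Final: (row=3, col=9)

Answer: Final position: (row=3, col=9)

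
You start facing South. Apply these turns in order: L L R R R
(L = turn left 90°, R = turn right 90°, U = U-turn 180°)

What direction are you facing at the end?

Answer: Final heading: West

Derivation:
Start: South
  L (left (90° counter-clockwise)) -> East
  L (left (90° counter-clockwise)) -> North
  R (right (90° clockwise)) -> East
  R (right (90° clockwise)) -> South
  R (right (90° clockwise)) -> West
Final: West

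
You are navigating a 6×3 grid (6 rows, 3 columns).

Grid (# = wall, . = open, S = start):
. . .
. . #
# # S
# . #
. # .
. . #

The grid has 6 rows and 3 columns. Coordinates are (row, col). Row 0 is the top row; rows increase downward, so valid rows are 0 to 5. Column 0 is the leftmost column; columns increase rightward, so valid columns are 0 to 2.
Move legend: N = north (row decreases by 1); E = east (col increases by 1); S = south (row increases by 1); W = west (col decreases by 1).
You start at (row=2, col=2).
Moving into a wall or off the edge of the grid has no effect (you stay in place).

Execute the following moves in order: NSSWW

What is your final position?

Answer: Final position: (row=2, col=2)

Derivation:
Start: (row=2, col=2)
  N (north): blocked, stay at (row=2, col=2)
  S (south): blocked, stay at (row=2, col=2)
  S (south): blocked, stay at (row=2, col=2)
  W (west): blocked, stay at (row=2, col=2)
  W (west): blocked, stay at (row=2, col=2)
Final: (row=2, col=2)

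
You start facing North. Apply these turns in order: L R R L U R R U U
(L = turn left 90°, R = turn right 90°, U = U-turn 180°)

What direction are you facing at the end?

Answer: Final heading: North

Derivation:
Start: North
  L (left (90° counter-clockwise)) -> West
  R (right (90° clockwise)) -> North
  R (right (90° clockwise)) -> East
  L (left (90° counter-clockwise)) -> North
  U (U-turn (180°)) -> South
  R (right (90° clockwise)) -> West
  R (right (90° clockwise)) -> North
  U (U-turn (180°)) -> South
  U (U-turn (180°)) -> North
Final: North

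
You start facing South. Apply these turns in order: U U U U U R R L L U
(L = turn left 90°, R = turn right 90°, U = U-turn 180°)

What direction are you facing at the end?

Answer: Final heading: South

Derivation:
Start: South
  U (U-turn (180°)) -> North
  U (U-turn (180°)) -> South
  U (U-turn (180°)) -> North
  U (U-turn (180°)) -> South
  U (U-turn (180°)) -> North
  R (right (90° clockwise)) -> East
  R (right (90° clockwise)) -> South
  L (left (90° counter-clockwise)) -> East
  L (left (90° counter-clockwise)) -> North
  U (U-turn (180°)) -> South
Final: South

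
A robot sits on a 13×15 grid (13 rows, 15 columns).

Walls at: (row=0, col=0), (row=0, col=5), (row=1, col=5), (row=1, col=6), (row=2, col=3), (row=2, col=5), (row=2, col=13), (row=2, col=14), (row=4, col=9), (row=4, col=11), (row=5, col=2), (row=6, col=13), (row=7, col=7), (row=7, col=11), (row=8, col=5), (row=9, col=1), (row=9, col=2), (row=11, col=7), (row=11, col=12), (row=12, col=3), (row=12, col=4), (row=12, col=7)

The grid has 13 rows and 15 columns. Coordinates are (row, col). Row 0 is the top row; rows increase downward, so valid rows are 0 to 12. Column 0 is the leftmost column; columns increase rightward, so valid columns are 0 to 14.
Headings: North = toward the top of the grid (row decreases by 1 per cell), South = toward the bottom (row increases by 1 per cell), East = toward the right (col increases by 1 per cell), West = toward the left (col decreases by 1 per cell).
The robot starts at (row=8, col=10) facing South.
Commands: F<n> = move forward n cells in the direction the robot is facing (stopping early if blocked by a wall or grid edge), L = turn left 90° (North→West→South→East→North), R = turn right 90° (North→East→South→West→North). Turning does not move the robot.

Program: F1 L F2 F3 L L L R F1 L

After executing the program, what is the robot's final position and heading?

Answer: Final position: (row=9, col=13), facing South

Derivation:
Start: (row=8, col=10), facing South
  F1: move forward 1, now at (row=9, col=10)
  L: turn left, now facing East
  F2: move forward 2, now at (row=9, col=12)
  F3: move forward 2/3 (blocked), now at (row=9, col=14)
  L: turn left, now facing North
  L: turn left, now facing West
  L: turn left, now facing South
  R: turn right, now facing West
  F1: move forward 1, now at (row=9, col=13)
  L: turn left, now facing South
Final: (row=9, col=13), facing South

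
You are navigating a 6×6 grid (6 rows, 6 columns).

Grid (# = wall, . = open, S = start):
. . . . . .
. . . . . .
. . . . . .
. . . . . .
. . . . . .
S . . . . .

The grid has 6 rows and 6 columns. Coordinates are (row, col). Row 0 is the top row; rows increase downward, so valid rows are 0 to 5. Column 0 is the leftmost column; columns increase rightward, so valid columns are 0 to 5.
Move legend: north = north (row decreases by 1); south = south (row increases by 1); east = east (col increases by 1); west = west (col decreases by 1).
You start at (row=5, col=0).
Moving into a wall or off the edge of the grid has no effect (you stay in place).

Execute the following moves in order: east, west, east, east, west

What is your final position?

Answer: Final position: (row=5, col=1)

Derivation:
Start: (row=5, col=0)
  east (east): (row=5, col=0) -> (row=5, col=1)
  west (west): (row=5, col=1) -> (row=5, col=0)
  east (east): (row=5, col=0) -> (row=5, col=1)
  east (east): (row=5, col=1) -> (row=5, col=2)
  west (west): (row=5, col=2) -> (row=5, col=1)
Final: (row=5, col=1)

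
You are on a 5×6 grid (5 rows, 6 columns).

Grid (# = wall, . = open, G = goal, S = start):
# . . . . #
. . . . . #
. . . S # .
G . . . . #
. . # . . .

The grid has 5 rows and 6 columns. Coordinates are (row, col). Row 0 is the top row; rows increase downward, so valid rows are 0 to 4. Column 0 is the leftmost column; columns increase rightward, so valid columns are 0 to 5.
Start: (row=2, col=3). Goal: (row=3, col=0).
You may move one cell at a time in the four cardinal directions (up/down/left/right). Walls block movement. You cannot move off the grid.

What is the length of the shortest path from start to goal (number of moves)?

Answer: Shortest path length: 4

Derivation:
BFS from (row=2, col=3) until reaching (row=3, col=0):
  Distance 0: (row=2, col=3)
  Distance 1: (row=1, col=3), (row=2, col=2), (row=3, col=3)
  Distance 2: (row=0, col=3), (row=1, col=2), (row=1, col=4), (row=2, col=1), (row=3, col=2), (row=3, col=4), (row=4, col=3)
  Distance 3: (row=0, col=2), (row=0, col=4), (row=1, col=1), (row=2, col=0), (row=3, col=1), (row=4, col=4)
  Distance 4: (row=0, col=1), (row=1, col=0), (row=3, col=0), (row=4, col=1), (row=4, col=5)  <- goal reached here
One shortest path (4 moves): (row=2, col=3) -> (row=2, col=2) -> (row=2, col=1) -> (row=2, col=0) -> (row=3, col=0)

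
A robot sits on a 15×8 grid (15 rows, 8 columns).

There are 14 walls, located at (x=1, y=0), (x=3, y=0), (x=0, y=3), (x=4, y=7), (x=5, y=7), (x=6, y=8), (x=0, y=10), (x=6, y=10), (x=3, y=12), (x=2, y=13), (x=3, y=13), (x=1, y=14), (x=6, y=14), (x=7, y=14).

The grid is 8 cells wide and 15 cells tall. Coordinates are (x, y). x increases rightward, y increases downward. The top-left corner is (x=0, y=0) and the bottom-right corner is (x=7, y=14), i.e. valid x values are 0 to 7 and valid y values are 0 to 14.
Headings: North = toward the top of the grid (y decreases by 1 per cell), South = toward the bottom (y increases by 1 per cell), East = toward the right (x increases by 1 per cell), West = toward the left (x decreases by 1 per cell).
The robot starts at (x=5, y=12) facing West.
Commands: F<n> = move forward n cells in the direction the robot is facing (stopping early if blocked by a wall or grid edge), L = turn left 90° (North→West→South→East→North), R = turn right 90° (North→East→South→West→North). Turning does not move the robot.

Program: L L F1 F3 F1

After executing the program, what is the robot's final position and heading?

Start: (x=5, y=12), facing West
  L: turn left, now facing South
  L: turn left, now facing East
  F1: move forward 1, now at (x=6, y=12)
  F3: move forward 1/3 (blocked), now at (x=7, y=12)
  F1: move forward 0/1 (blocked), now at (x=7, y=12)
Final: (x=7, y=12), facing East

Answer: Final position: (x=7, y=12), facing East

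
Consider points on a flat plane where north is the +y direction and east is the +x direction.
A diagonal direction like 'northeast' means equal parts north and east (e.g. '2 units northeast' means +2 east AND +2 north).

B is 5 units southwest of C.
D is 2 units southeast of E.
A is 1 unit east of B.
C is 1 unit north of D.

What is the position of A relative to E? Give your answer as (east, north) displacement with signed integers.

Answer: A is at (east=-2, north=-6) relative to E.

Derivation:
Place E at the origin (east=0, north=0).
  D is 2 units southeast of E: delta (east=+2, north=-2); D at (east=2, north=-2).
  C is 1 unit north of D: delta (east=+0, north=+1); C at (east=2, north=-1).
  B is 5 units southwest of C: delta (east=-5, north=-5); B at (east=-3, north=-6).
  A is 1 unit east of B: delta (east=+1, north=+0); A at (east=-2, north=-6).
Therefore A relative to E: (east=-2, north=-6).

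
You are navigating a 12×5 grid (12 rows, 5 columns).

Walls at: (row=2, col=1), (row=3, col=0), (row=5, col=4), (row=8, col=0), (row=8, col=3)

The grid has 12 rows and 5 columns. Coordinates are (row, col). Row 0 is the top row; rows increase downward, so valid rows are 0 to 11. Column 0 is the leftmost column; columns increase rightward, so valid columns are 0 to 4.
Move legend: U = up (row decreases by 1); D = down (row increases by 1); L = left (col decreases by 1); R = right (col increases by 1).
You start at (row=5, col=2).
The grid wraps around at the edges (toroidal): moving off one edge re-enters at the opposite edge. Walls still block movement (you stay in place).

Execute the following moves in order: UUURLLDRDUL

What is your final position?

Answer: Final position: (row=3, col=2)

Derivation:
Start: (row=5, col=2)
  U (up): (row=5, col=2) -> (row=4, col=2)
  U (up): (row=4, col=2) -> (row=3, col=2)
  U (up): (row=3, col=2) -> (row=2, col=2)
  R (right): (row=2, col=2) -> (row=2, col=3)
  L (left): (row=2, col=3) -> (row=2, col=2)
  L (left): blocked, stay at (row=2, col=2)
  D (down): (row=2, col=2) -> (row=3, col=2)
  R (right): (row=3, col=2) -> (row=3, col=3)
  D (down): (row=3, col=3) -> (row=4, col=3)
  U (up): (row=4, col=3) -> (row=3, col=3)
  L (left): (row=3, col=3) -> (row=3, col=2)
Final: (row=3, col=2)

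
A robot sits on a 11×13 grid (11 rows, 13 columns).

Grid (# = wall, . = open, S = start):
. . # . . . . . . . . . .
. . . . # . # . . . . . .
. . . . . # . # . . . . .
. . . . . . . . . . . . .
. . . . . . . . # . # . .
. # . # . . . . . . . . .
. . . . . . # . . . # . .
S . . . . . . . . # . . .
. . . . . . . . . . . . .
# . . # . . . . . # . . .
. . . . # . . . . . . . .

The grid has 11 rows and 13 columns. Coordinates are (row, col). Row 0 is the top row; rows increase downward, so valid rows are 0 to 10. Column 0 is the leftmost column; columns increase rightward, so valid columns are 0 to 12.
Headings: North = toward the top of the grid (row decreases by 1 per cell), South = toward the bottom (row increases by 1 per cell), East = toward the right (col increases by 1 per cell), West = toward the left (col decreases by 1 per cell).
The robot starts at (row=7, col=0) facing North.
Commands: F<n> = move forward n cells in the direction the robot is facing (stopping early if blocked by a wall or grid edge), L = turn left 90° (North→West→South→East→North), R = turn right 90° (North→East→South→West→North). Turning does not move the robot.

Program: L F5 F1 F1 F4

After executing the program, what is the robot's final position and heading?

Start: (row=7, col=0), facing North
  L: turn left, now facing West
  F5: move forward 0/5 (blocked), now at (row=7, col=0)
  F1: move forward 0/1 (blocked), now at (row=7, col=0)
  F1: move forward 0/1 (blocked), now at (row=7, col=0)
  F4: move forward 0/4 (blocked), now at (row=7, col=0)
Final: (row=7, col=0), facing West

Answer: Final position: (row=7, col=0), facing West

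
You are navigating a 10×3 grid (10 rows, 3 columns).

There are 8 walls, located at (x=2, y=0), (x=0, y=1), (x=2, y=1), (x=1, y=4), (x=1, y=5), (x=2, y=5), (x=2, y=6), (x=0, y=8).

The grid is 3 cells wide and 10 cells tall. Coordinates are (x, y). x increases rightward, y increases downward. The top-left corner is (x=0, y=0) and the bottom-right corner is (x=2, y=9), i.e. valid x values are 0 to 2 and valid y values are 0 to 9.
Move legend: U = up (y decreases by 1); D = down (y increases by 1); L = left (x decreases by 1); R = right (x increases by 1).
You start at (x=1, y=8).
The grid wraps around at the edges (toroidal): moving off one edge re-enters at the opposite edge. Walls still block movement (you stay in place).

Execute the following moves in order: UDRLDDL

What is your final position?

Start: (x=1, y=8)
  U (up): (x=1, y=8) -> (x=1, y=7)
  D (down): (x=1, y=7) -> (x=1, y=8)
  R (right): (x=1, y=8) -> (x=2, y=8)
  L (left): (x=2, y=8) -> (x=1, y=8)
  D (down): (x=1, y=8) -> (x=1, y=9)
  D (down): (x=1, y=9) -> (x=1, y=0)
  L (left): (x=1, y=0) -> (x=0, y=0)
Final: (x=0, y=0)

Answer: Final position: (x=0, y=0)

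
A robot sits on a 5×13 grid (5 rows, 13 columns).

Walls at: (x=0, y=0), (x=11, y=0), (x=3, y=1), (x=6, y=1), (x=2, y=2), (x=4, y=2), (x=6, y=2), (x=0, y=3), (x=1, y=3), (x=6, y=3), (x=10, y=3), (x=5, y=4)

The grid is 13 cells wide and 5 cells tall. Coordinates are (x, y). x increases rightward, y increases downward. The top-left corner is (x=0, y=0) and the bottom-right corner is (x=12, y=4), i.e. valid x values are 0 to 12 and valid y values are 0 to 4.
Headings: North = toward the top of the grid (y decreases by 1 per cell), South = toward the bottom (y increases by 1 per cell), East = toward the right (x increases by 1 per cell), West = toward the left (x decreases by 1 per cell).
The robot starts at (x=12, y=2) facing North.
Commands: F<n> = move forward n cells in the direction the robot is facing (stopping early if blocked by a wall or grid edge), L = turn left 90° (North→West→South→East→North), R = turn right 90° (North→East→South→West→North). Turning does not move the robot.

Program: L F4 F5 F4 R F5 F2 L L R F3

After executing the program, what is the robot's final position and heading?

Start: (x=12, y=2), facing North
  L: turn left, now facing West
  F4: move forward 4, now at (x=8, y=2)
  F5: move forward 1/5 (blocked), now at (x=7, y=2)
  F4: move forward 0/4 (blocked), now at (x=7, y=2)
  R: turn right, now facing North
  F5: move forward 2/5 (blocked), now at (x=7, y=0)
  F2: move forward 0/2 (blocked), now at (x=7, y=0)
  L: turn left, now facing West
  L: turn left, now facing South
  R: turn right, now facing West
  F3: move forward 3, now at (x=4, y=0)
Final: (x=4, y=0), facing West

Answer: Final position: (x=4, y=0), facing West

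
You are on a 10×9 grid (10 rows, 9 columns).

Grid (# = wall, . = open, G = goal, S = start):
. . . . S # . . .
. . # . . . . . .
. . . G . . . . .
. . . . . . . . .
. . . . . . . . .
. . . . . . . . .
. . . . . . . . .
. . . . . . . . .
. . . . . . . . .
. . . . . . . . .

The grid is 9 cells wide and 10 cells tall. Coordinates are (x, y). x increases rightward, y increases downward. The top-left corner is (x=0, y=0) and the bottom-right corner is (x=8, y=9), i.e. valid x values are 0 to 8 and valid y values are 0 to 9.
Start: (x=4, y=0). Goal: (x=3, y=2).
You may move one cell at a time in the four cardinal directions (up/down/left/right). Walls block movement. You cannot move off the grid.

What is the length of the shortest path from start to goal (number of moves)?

BFS from (x=4, y=0) until reaching (x=3, y=2):
  Distance 0: (x=4, y=0)
  Distance 1: (x=3, y=0), (x=4, y=1)
  Distance 2: (x=2, y=0), (x=3, y=1), (x=5, y=1), (x=4, y=2)
  Distance 3: (x=1, y=0), (x=6, y=1), (x=3, y=2), (x=5, y=2), (x=4, y=3)  <- goal reached here
One shortest path (3 moves): (x=4, y=0) -> (x=3, y=0) -> (x=3, y=1) -> (x=3, y=2)

Answer: Shortest path length: 3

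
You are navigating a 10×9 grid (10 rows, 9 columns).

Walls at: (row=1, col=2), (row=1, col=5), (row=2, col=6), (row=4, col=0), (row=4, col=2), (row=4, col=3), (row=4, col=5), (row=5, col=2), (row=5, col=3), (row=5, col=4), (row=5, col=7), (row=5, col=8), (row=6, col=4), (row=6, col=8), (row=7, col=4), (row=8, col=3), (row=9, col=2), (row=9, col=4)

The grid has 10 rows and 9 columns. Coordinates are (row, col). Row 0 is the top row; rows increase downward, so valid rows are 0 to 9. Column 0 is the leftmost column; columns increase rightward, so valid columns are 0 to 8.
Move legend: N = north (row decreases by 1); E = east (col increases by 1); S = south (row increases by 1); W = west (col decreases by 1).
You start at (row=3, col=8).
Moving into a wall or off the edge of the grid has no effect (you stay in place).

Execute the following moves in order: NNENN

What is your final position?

Start: (row=3, col=8)
  N (north): (row=3, col=8) -> (row=2, col=8)
  N (north): (row=2, col=8) -> (row=1, col=8)
  E (east): blocked, stay at (row=1, col=8)
  N (north): (row=1, col=8) -> (row=0, col=8)
  N (north): blocked, stay at (row=0, col=8)
Final: (row=0, col=8)

Answer: Final position: (row=0, col=8)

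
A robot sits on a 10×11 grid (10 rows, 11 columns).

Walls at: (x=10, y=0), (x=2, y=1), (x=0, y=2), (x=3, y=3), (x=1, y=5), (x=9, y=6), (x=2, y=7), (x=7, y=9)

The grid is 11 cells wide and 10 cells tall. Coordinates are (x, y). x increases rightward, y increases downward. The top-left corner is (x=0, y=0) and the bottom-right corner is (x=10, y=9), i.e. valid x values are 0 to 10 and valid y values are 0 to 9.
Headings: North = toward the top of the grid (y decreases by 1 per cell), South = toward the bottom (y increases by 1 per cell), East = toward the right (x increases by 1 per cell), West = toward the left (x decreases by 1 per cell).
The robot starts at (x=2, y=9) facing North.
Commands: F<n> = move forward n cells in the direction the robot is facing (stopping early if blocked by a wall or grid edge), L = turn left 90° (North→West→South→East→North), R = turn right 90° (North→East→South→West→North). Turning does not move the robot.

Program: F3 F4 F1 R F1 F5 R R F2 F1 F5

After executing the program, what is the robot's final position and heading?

Start: (x=2, y=9), facing North
  F3: move forward 1/3 (blocked), now at (x=2, y=8)
  F4: move forward 0/4 (blocked), now at (x=2, y=8)
  F1: move forward 0/1 (blocked), now at (x=2, y=8)
  R: turn right, now facing East
  F1: move forward 1, now at (x=3, y=8)
  F5: move forward 5, now at (x=8, y=8)
  R: turn right, now facing South
  R: turn right, now facing West
  F2: move forward 2, now at (x=6, y=8)
  F1: move forward 1, now at (x=5, y=8)
  F5: move forward 5, now at (x=0, y=8)
Final: (x=0, y=8), facing West

Answer: Final position: (x=0, y=8), facing West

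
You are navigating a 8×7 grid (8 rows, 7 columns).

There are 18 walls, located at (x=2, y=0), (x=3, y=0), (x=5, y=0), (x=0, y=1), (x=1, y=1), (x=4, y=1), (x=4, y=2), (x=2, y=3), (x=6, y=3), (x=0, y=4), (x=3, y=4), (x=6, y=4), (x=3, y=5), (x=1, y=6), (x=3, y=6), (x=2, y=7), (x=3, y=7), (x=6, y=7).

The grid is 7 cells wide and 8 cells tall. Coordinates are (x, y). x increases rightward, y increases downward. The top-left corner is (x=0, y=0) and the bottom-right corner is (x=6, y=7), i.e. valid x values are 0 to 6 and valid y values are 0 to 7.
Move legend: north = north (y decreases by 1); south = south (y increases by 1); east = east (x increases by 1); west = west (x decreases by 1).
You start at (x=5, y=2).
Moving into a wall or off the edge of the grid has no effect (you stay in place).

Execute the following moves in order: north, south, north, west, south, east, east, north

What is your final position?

Answer: Final position: (x=6, y=1)

Derivation:
Start: (x=5, y=2)
  north (north): (x=5, y=2) -> (x=5, y=1)
  south (south): (x=5, y=1) -> (x=5, y=2)
  north (north): (x=5, y=2) -> (x=5, y=1)
  west (west): blocked, stay at (x=5, y=1)
  south (south): (x=5, y=1) -> (x=5, y=2)
  east (east): (x=5, y=2) -> (x=6, y=2)
  east (east): blocked, stay at (x=6, y=2)
  north (north): (x=6, y=2) -> (x=6, y=1)
Final: (x=6, y=1)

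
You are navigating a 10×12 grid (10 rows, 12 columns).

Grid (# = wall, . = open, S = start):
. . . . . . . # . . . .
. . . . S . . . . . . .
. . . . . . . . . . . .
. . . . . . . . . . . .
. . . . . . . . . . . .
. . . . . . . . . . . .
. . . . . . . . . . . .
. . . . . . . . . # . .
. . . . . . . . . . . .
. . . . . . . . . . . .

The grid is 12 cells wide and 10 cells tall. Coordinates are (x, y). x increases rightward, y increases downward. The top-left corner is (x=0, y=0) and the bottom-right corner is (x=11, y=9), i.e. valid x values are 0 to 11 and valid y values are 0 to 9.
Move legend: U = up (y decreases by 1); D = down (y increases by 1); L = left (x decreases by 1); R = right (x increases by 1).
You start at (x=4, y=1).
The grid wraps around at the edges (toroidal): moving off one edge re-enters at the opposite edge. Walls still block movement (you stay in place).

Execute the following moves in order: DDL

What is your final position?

Start: (x=4, y=1)
  D (down): (x=4, y=1) -> (x=4, y=2)
  D (down): (x=4, y=2) -> (x=4, y=3)
  L (left): (x=4, y=3) -> (x=3, y=3)
Final: (x=3, y=3)

Answer: Final position: (x=3, y=3)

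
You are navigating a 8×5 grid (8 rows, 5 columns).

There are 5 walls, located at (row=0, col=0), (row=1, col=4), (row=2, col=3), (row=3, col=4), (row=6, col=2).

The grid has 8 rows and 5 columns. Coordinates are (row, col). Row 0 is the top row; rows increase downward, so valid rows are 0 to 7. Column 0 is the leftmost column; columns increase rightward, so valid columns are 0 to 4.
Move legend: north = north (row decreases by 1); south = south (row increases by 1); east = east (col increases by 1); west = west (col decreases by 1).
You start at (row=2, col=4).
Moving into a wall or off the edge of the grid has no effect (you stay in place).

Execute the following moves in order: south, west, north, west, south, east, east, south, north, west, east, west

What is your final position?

Answer: Final position: (row=2, col=4)

Derivation:
Start: (row=2, col=4)
  south (south): blocked, stay at (row=2, col=4)
  west (west): blocked, stay at (row=2, col=4)
  north (north): blocked, stay at (row=2, col=4)
  west (west): blocked, stay at (row=2, col=4)
  south (south): blocked, stay at (row=2, col=4)
  east (east): blocked, stay at (row=2, col=4)
  east (east): blocked, stay at (row=2, col=4)
  south (south): blocked, stay at (row=2, col=4)
  north (north): blocked, stay at (row=2, col=4)
  west (west): blocked, stay at (row=2, col=4)
  east (east): blocked, stay at (row=2, col=4)
  west (west): blocked, stay at (row=2, col=4)
Final: (row=2, col=4)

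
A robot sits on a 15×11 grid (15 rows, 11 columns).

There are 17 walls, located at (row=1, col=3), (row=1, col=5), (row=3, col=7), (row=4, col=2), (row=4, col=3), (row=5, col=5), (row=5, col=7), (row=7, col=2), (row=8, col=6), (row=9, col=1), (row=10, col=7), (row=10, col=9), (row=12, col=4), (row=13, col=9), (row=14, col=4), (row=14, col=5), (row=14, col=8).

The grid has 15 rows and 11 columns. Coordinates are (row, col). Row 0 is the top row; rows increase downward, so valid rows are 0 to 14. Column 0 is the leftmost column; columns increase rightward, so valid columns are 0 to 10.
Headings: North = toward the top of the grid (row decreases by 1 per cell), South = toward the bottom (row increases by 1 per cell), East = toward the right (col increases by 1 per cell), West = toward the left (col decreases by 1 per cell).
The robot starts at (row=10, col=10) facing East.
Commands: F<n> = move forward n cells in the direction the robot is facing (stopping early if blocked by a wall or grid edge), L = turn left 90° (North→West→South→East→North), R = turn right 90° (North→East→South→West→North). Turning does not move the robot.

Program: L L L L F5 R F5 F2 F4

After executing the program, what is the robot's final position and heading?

Start: (row=10, col=10), facing East
  L: turn left, now facing North
  L: turn left, now facing West
  L: turn left, now facing South
  L: turn left, now facing East
  F5: move forward 0/5 (blocked), now at (row=10, col=10)
  R: turn right, now facing South
  F5: move forward 4/5 (blocked), now at (row=14, col=10)
  F2: move forward 0/2 (blocked), now at (row=14, col=10)
  F4: move forward 0/4 (blocked), now at (row=14, col=10)
Final: (row=14, col=10), facing South

Answer: Final position: (row=14, col=10), facing South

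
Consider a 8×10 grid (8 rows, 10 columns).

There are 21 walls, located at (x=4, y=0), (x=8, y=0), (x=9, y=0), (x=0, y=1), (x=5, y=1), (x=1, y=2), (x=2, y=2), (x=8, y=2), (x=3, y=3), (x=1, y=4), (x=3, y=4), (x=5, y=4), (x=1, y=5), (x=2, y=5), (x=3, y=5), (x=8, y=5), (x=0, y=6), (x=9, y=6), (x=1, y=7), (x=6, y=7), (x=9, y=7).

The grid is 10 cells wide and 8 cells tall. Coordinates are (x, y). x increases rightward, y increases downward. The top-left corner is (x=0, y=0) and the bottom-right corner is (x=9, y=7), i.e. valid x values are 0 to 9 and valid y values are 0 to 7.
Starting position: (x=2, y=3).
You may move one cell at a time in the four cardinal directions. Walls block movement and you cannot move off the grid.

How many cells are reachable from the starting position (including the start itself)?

BFS flood-fill from (x=2, y=3):
  Distance 0: (x=2, y=3)
  Distance 1: (x=1, y=3), (x=2, y=4)
  Distance 2: (x=0, y=3)
  Distance 3: (x=0, y=2), (x=0, y=4)
  Distance 4: (x=0, y=5)
Total reachable: 7 (grid has 59 open cells total)

Answer: Reachable cells: 7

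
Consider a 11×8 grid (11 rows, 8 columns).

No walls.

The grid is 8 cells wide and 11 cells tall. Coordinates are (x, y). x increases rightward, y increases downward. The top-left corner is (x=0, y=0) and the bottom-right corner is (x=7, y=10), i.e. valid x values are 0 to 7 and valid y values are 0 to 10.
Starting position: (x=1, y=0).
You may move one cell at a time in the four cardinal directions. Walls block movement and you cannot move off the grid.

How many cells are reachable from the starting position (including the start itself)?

Answer: Reachable cells: 88

Derivation:
BFS flood-fill from (x=1, y=0):
  Distance 0: (x=1, y=0)
  Distance 1: (x=0, y=0), (x=2, y=0), (x=1, y=1)
  Distance 2: (x=3, y=0), (x=0, y=1), (x=2, y=1), (x=1, y=2)
  Distance 3: (x=4, y=0), (x=3, y=1), (x=0, y=2), (x=2, y=2), (x=1, y=3)
  Distance 4: (x=5, y=0), (x=4, y=1), (x=3, y=2), (x=0, y=3), (x=2, y=3), (x=1, y=4)
  Distance 5: (x=6, y=0), (x=5, y=1), (x=4, y=2), (x=3, y=3), (x=0, y=4), (x=2, y=4), (x=1, y=5)
  Distance 6: (x=7, y=0), (x=6, y=1), (x=5, y=2), (x=4, y=3), (x=3, y=4), (x=0, y=5), (x=2, y=5), (x=1, y=6)
  Distance 7: (x=7, y=1), (x=6, y=2), (x=5, y=3), (x=4, y=4), (x=3, y=5), (x=0, y=6), (x=2, y=6), (x=1, y=7)
  Distance 8: (x=7, y=2), (x=6, y=3), (x=5, y=4), (x=4, y=5), (x=3, y=6), (x=0, y=7), (x=2, y=7), (x=1, y=8)
  Distance 9: (x=7, y=3), (x=6, y=4), (x=5, y=5), (x=4, y=6), (x=3, y=7), (x=0, y=8), (x=2, y=8), (x=1, y=9)
  Distance 10: (x=7, y=4), (x=6, y=5), (x=5, y=6), (x=4, y=7), (x=3, y=8), (x=0, y=9), (x=2, y=9), (x=1, y=10)
  Distance 11: (x=7, y=5), (x=6, y=6), (x=5, y=7), (x=4, y=8), (x=3, y=9), (x=0, y=10), (x=2, y=10)
  Distance 12: (x=7, y=6), (x=6, y=7), (x=5, y=8), (x=4, y=9), (x=3, y=10)
  Distance 13: (x=7, y=7), (x=6, y=8), (x=5, y=9), (x=4, y=10)
  Distance 14: (x=7, y=8), (x=6, y=9), (x=5, y=10)
  Distance 15: (x=7, y=9), (x=6, y=10)
  Distance 16: (x=7, y=10)
Total reachable: 88 (grid has 88 open cells total)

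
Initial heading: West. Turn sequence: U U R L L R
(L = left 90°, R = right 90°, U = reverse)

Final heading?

Start: West
  U (U-turn (180°)) -> East
  U (U-turn (180°)) -> West
  R (right (90° clockwise)) -> North
  L (left (90° counter-clockwise)) -> West
  L (left (90° counter-clockwise)) -> South
  R (right (90° clockwise)) -> West
Final: West

Answer: Final heading: West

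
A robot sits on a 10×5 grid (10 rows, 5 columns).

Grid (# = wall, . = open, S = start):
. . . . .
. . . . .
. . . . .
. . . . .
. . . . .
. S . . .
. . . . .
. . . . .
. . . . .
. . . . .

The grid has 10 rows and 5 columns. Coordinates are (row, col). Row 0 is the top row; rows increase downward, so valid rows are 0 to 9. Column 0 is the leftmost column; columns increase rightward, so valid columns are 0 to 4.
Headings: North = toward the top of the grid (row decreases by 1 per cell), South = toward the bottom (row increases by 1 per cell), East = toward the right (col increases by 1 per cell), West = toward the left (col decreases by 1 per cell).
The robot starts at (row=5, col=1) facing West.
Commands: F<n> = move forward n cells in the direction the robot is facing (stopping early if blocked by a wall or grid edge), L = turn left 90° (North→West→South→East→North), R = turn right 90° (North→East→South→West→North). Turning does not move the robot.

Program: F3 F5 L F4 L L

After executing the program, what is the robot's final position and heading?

Start: (row=5, col=1), facing West
  F3: move forward 1/3 (blocked), now at (row=5, col=0)
  F5: move forward 0/5 (blocked), now at (row=5, col=0)
  L: turn left, now facing South
  F4: move forward 4, now at (row=9, col=0)
  L: turn left, now facing East
  L: turn left, now facing North
Final: (row=9, col=0), facing North

Answer: Final position: (row=9, col=0), facing North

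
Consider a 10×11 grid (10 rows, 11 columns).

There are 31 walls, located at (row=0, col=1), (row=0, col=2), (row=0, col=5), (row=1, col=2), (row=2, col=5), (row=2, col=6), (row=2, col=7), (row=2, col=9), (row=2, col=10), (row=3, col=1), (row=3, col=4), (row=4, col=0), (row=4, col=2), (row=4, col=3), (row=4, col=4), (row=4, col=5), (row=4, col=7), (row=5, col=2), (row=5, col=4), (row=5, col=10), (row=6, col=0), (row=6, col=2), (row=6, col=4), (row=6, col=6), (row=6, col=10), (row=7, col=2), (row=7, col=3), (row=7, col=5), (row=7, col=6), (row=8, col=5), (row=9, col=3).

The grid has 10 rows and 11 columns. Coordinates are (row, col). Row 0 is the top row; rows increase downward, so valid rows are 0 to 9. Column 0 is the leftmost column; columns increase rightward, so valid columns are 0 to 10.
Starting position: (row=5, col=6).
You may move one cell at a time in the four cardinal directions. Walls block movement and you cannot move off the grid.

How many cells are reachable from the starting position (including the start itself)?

BFS flood-fill from (row=5, col=6):
  Distance 0: (row=5, col=6)
  Distance 1: (row=4, col=6), (row=5, col=5), (row=5, col=7)
  Distance 2: (row=3, col=6), (row=5, col=8), (row=6, col=5), (row=6, col=7)
  Distance 3: (row=3, col=5), (row=3, col=7), (row=4, col=8), (row=5, col=9), (row=6, col=8), (row=7, col=7)
  Distance 4: (row=3, col=8), (row=4, col=9), (row=6, col=9), (row=7, col=8), (row=8, col=7)
  Distance 5: (row=2, col=8), (row=3, col=9), (row=4, col=10), (row=7, col=9), (row=8, col=6), (row=8, col=8), (row=9, col=7)
  Distance 6: (row=1, col=8), (row=3, col=10), (row=7, col=10), (row=8, col=9), (row=9, col=6), (row=9, col=8)
  Distance 7: (row=0, col=8), (row=1, col=7), (row=1, col=9), (row=8, col=10), (row=9, col=5), (row=9, col=9)
  Distance 8: (row=0, col=7), (row=0, col=9), (row=1, col=6), (row=1, col=10), (row=9, col=4), (row=9, col=10)
  Distance 9: (row=0, col=6), (row=0, col=10), (row=1, col=5), (row=8, col=4)
  Distance 10: (row=1, col=4), (row=7, col=4), (row=8, col=3)
  Distance 11: (row=0, col=4), (row=1, col=3), (row=2, col=4), (row=8, col=2)
  Distance 12: (row=0, col=3), (row=2, col=3), (row=8, col=1), (row=9, col=2)
  Distance 13: (row=2, col=2), (row=3, col=3), (row=7, col=1), (row=8, col=0), (row=9, col=1)
  Distance 14: (row=2, col=1), (row=3, col=2), (row=6, col=1), (row=7, col=0), (row=9, col=0)
  Distance 15: (row=1, col=1), (row=2, col=0), (row=5, col=1)
  Distance 16: (row=1, col=0), (row=3, col=0), (row=4, col=1), (row=5, col=0)
  Distance 17: (row=0, col=0)
Total reachable: 77 (grid has 79 open cells total)

Answer: Reachable cells: 77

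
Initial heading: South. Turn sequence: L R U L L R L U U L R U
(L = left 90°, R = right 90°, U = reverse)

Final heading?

Start: South
  L (left (90° counter-clockwise)) -> East
  R (right (90° clockwise)) -> South
  U (U-turn (180°)) -> North
  L (left (90° counter-clockwise)) -> West
  L (left (90° counter-clockwise)) -> South
  R (right (90° clockwise)) -> West
  L (left (90° counter-clockwise)) -> South
  U (U-turn (180°)) -> North
  U (U-turn (180°)) -> South
  L (left (90° counter-clockwise)) -> East
  R (right (90° clockwise)) -> South
  U (U-turn (180°)) -> North
Final: North

Answer: Final heading: North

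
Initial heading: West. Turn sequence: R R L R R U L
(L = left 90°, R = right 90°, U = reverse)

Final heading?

Answer: Final heading: West

Derivation:
Start: West
  R (right (90° clockwise)) -> North
  R (right (90° clockwise)) -> East
  L (left (90° counter-clockwise)) -> North
  R (right (90° clockwise)) -> East
  R (right (90° clockwise)) -> South
  U (U-turn (180°)) -> North
  L (left (90° counter-clockwise)) -> West
Final: West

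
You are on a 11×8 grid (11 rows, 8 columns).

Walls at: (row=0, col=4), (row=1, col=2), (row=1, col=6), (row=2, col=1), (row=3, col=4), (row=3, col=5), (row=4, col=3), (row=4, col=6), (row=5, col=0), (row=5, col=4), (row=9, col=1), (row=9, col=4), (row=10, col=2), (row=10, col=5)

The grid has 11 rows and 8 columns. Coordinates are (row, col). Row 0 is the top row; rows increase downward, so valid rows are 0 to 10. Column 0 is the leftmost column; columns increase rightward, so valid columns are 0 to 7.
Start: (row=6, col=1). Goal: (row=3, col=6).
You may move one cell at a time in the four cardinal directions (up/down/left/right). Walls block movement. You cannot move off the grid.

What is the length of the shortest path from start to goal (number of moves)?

BFS from (row=6, col=1) until reaching (row=3, col=6):
  Distance 0: (row=6, col=1)
  Distance 1: (row=5, col=1), (row=6, col=0), (row=6, col=2), (row=7, col=1)
  Distance 2: (row=4, col=1), (row=5, col=2), (row=6, col=3), (row=7, col=0), (row=7, col=2), (row=8, col=1)
  Distance 3: (row=3, col=1), (row=4, col=0), (row=4, col=2), (row=5, col=3), (row=6, col=4), (row=7, col=3), (row=8, col=0), (row=8, col=2)
  Distance 4: (row=3, col=0), (row=3, col=2), (row=6, col=5), (row=7, col=4), (row=8, col=3), (row=9, col=0), (row=9, col=2)
  Distance 5: (row=2, col=0), (row=2, col=2), (row=3, col=3), (row=5, col=5), (row=6, col=6), (row=7, col=5), (row=8, col=4), (row=9, col=3), (row=10, col=0)
  Distance 6: (row=1, col=0), (row=2, col=3), (row=4, col=5), (row=5, col=6), (row=6, col=7), (row=7, col=6), (row=8, col=5), (row=10, col=1), (row=10, col=3)
  Distance 7: (row=0, col=0), (row=1, col=1), (row=1, col=3), (row=2, col=4), (row=4, col=4), (row=5, col=7), (row=7, col=7), (row=8, col=6), (row=9, col=5), (row=10, col=4)
  Distance 8: (row=0, col=1), (row=0, col=3), (row=1, col=4), (row=2, col=5), (row=4, col=7), (row=8, col=7), (row=9, col=6)
  Distance 9: (row=0, col=2), (row=1, col=5), (row=2, col=6), (row=3, col=7), (row=9, col=7), (row=10, col=6)
  Distance 10: (row=0, col=5), (row=2, col=7), (row=3, col=6), (row=10, col=7)  <- goal reached here
One shortest path (10 moves): (row=6, col=1) -> (row=6, col=2) -> (row=5, col=2) -> (row=4, col=2) -> (row=3, col=2) -> (row=3, col=3) -> (row=2, col=3) -> (row=2, col=4) -> (row=2, col=5) -> (row=2, col=6) -> (row=3, col=6)

Answer: Shortest path length: 10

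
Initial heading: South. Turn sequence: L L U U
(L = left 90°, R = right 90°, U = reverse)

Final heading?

Answer: Final heading: North

Derivation:
Start: South
  L (left (90° counter-clockwise)) -> East
  L (left (90° counter-clockwise)) -> North
  U (U-turn (180°)) -> South
  U (U-turn (180°)) -> North
Final: North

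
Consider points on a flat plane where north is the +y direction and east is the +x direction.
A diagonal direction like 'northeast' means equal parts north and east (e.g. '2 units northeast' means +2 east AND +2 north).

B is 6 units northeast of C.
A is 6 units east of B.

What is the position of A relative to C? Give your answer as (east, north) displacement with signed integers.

Answer: A is at (east=12, north=6) relative to C.

Derivation:
Place C at the origin (east=0, north=0).
  B is 6 units northeast of C: delta (east=+6, north=+6); B at (east=6, north=6).
  A is 6 units east of B: delta (east=+6, north=+0); A at (east=12, north=6).
Therefore A relative to C: (east=12, north=6).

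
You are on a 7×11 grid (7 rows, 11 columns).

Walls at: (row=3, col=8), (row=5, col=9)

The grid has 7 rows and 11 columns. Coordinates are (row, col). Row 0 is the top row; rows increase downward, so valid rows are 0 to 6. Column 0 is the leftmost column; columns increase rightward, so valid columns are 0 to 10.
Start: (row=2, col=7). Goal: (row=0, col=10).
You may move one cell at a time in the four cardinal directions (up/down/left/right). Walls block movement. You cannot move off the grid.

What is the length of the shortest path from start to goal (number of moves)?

BFS from (row=2, col=7) until reaching (row=0, col=10):
  Distance 0: (row=2, col=7)
  Distance 1: (row=1, col=7), (row=2, col=6), (row=2, col=8), (row=3, col=7)
  Distance 2: (row=0, col=7), (row=1, col=6), (row=1, col=8), (row=2, col=5), (row=2, col=9), (row=3, col=6), (row=4, col=7)
  Distance 3: (row=0, col=6), (row=0, col=8), (row=1, col=5), (row=1, col=9), (row=2, col=4), (row=2, col=10), (row=3, col=5), (row=3, col=9), (row=4, col=6), (row=4, col=8), (row=5, col=7)
  Distance 4: (row=0, col=5), (row=0, col=9), (row=1, col=4), (row=1, col=10), (row=2, col=3), (row=3, col=4), (row=3, col=10), (row=4, col=5), (row=4, col=9), (row=5, col=6), (row=5, col=8), (row=6, col=7)
  Distance 5: (row=0, col=4), (row=0, col=10), (row=1, col=3), (row=2, col=2), (row=3, col=3), (row=4, col=4), (row=4, col=10), (row=5, col=5), (row=6, col=6), (row=6, col=8)  <- goal reached here
One shortest path (5 moves): (row=2, col=7) -> (row=2, col=8) -> (row=2, col=9) -> (row=2, col=10) -> (row=1, col=10) -> (row=0, col=10)

Answer: Shortest path length: 5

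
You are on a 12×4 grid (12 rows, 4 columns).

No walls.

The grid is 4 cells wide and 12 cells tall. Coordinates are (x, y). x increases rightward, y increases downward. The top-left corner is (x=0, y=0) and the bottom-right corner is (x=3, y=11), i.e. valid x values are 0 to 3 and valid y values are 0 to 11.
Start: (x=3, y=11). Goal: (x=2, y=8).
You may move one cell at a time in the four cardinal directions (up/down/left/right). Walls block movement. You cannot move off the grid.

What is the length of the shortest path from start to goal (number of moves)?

BFS from (x=3, y=11) until reaching (x=2, y=8):
  Distance 0: (x=3, y=11)
  Distance 1: (x=3, y=10), (x=2, y=11)
  Distance 2: (x=3, y=9), (x=2, y=10), (x=1, y=11)
  Distance 3: (x=3, y=8), (x=2, y=9), (x=1, y=10), (x=0, y=11)
  Distance 4: (x=3, y=7), (x=2, y=8), (x=1, y=9), (x=0, y=10)  <- goal reached here
One shortest path (4 moves): (x=3, y=11) -> (x=2, y=11) -> (x=2, y=10) -> (x=2, y=9) -> (x=2, y=8)

Answer: Shortest path length: 4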